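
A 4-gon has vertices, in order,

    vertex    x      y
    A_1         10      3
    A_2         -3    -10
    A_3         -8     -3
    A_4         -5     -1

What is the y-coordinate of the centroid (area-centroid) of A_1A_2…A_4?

-263/87

Apply the shoelace formula. First the cross-terms c_i = x_i·y_{i+1} − x_{i+1}·y_i:
  -91, -71, -7, -5  ⇒  2A = -174, A = -87.
Then Σ (y_i + y_{i+1})·c_i = 1578, so ȳ = 1578 / (6·(-87)) = -263/87.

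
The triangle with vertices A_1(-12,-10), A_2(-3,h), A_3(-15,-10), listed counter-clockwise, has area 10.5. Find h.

-3

Write out the shoelace sum; only the two edges meeting at A_2 involve h:
2·Area = [((-12)·h − (-3)·(-10)) + ((-3)·(-10) − (-15)·h)] + 30
       = 3·h + 30 = 21
⇒ h = -3.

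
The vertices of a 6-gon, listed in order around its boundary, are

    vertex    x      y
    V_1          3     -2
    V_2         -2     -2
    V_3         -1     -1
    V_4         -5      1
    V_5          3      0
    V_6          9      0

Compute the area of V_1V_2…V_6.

Σ = (-10) + (0) + (-6) + (-3) + (0) + (-18) = -37
Area = |Σ|/2 = 18.5.

18.5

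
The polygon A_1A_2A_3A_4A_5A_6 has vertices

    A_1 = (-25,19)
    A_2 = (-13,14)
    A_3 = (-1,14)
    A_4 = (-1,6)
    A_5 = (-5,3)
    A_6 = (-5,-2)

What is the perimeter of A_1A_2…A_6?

|A_1A_2| = √((12)² + (-5)²) = √169 = 13
|A_2A_3| = √((12)² + (0)²) = √144 = 12
|A_3A_4| = √((0)² + (-8)²) = √64 = 8
|A_4A_5| = √((-4)² + (-3)²) = √25 = 5
|A_5A_6| = √((0)² + (-5)²) = √25 = 5
|A_6A_1| = √((-20)² + (21)²) = √841 = 29
Perimeter = 13 + 12 + 8 + 5 + 5 + 29 = 72.

72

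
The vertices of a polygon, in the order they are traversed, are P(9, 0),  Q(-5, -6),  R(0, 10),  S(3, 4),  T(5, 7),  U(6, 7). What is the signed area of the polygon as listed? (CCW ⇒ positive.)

Apply Gauss's area formula: 2A = Σ (x_i·y_{i+1} − x_{i+1}·y_i), indices taken mod 6.
P→Q: (9)(-6) − (-5)(0) = -54
Q→R: (-5)(10) − (0)(-6) = -50
R→S: (0)(4) − (3)(10) = -30
S→T: (3)(7) − (5)(4) = 1
T→U: (5)(7) − (6)(7) = -7
U→P: (6)(0) − (9)(7) = -63
Σ = -203
Signed area = Σ/2 = -101.5 (negative ⇒ clockwise traversal).

-101.5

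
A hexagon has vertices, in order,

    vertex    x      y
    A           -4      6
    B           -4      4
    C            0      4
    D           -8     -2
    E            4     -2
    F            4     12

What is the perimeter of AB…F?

52

|AB| = √((0)² + (-2)²) = √4 = 2
|BC| = √((4)² + (0)²) = √16 = 4
|CD| = √((-8)² + (-6)²) = √100 = 10
|DE| = √((12)² + (0)²) = √144 = 12
|EF| = √((0)² + (14)²) = √196 = 14
|FA| = √((-8)² + (-6)²) = √100 = 10
Perimeter = 2 + 4 + 10 + 12 + 14 + 10 = 52.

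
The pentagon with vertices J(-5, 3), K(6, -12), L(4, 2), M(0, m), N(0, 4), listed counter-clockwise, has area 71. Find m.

The doubled signed area Σ (x_i y_{i+1} − x_{i+1} y_i) is linear in m.
With m=0 it equals 122; the coefficient of m is 4 (from the two edges through M).
So 4·m + 122 = 2·71 = 142 ⇒ m = 5.

5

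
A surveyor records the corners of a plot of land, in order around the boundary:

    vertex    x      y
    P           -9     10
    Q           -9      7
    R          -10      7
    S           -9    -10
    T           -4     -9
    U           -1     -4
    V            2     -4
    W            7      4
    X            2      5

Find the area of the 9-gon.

Apply the shoelace (surveyor's) formula: 2A = Σ (x_i·y_{i+1} − x_{i+1}·y_i), indices taken mod 9.
Cross-terms: 27, 7, 163, 41, 7, 12, 36, 27, 65  ⇒  Σ = 385
Area = |Σ|/2 = 192.5.

192.5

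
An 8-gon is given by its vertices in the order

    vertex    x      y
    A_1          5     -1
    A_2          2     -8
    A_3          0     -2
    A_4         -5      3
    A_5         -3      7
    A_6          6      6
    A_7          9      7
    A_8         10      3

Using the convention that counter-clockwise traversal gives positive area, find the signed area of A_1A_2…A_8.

Apply Gauss's area formula: 2A = Σ (x_i·y_{i+1} − x_{i+1}·y_i), indices taken mod 8.
A_1→A_2: (5)(-8) − (2)(-1) = -38
A_2→A_3: (2)(-2) − (0)(-8) = -4
A_3→A_4: (0)(3) − (-5)(-2) = -10
A_4→A_5: (-5)(7) − (-3)(3) = -26
A_5→A_6: (-3)(6) − (6)(7) = -60
A_6→A_7: (6)(7) − (9)(6) = -12
A_7→A_8: (9)(3) − (10)(7) = -43
A_8→A_1: (10)(-1) − (5)(3) = -25
Σ = -218
Signed area = Σ/2 = -109 (negative ⇒ clockwise traversal).

-109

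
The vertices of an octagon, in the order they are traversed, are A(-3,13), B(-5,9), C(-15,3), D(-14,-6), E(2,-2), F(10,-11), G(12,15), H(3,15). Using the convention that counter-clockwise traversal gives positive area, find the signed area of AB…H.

414.5

Apply the surveyor's formula: 2A = Σ (x_i·y_{i+1} − x_{i+1}·y_i), indices taken mod 8.
A→B: (-3)(9) − (-5)(13) = 38
B→C: (-5)(3) − (-15)(9) = 120
C→D: (-15)(-6) − (-14)(3) = 132
D→E: (-14)(-2) − (2)(-6) = 40
E→F: (2)(-11) − (10)(-2) = -2
F→G: (10)(15) − (12)(-11) = 282
G→H: (12)(15) − (3)(15) = 135
H→A: (3)(13) − (-3)(15) = 84
Σ = 829
Signed area = Σ/2 = 414.5 (positive ⇒ counter-clockwise traversal).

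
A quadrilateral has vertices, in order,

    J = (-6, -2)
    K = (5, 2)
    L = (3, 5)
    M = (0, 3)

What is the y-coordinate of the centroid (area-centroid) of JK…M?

Apply the surveyor's formula. First the cross-terms c_i = x_i·y_{i+1} − x_{i+1}·y_i:
  -2, 19, 9, 18  ⇒  2A = 44, A = 22.
Then Σ (y_i + y_{i+1})·c_i = 223, so ȳ = 223 / (6·22) = 223/132.

223/132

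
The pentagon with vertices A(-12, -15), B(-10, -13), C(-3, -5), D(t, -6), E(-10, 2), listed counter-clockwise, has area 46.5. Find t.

Write out the shoelace sum; only the two edges meeting at D involve t:
2·Area = [((-3)·(-6) − t·(-5)) + (t·2 − (-10)·(-6))] + 191
       = 7·t + 149 = 93
⇒ t = -8.

-8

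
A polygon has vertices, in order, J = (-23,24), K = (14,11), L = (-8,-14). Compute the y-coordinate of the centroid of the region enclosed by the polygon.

Apply the surveyor's formula. First the cross-terms c_i = x_i·y_{i+1} − x_{i+1}·y_i:
  -589, -108, -514  ⇒  2A = -1211, A = -605.5.
Then Σ (y_i + y_{i+1})·c_i = -25431, so ȳ = -25431 / (6·(-605.5)) = 7.

7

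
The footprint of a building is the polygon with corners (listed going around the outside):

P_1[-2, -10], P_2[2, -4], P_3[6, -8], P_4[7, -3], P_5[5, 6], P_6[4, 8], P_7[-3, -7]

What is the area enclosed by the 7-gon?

Apply the shoelace formula: 2A = Σ (x_i·y_{i+1} − x_{i+1}·y_i), indices taken mod 7.
Σ = (28) + (8) + (38) + (57) + (16) + (-4) + (16) = 159
Area = |Σ|/2 = 79.5.

79.5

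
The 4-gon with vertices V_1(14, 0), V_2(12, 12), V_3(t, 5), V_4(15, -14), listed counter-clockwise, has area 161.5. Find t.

The doubled signed area Σ (x_i y_{i+1} − x_{i+1} y_i) is linear in t.
With t=0 it equals 349; the coefficient of t is -26 (from the two edges through V_3).
So -26·t + 349 = 2·161.5 = 323 ⇒ t = 1.

1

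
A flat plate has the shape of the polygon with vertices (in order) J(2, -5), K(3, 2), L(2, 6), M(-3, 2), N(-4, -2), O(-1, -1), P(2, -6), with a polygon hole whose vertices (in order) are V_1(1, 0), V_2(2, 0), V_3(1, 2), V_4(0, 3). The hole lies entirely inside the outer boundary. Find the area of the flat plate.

38.5

Outer boundary:
Apply the surveyor's formula: 2A = Σ (x_i·y_{i+1} − x_{i+1}·y_i), indices taken mod 7.
Σ = (19) + (14) + (22) + (14) + (2) + (8) + (2) = 81
Area = |Σ|/2 = 40.5.
Hole:
Σ = (0) + (4) + (3) + (-3) = 4
Area = |Σ|/2 = 2.
Net area = 40.5 − 2 = 38.5.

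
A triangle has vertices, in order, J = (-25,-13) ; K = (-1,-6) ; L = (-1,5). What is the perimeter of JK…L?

|JK| = √((24)² + (7)²) = √625 = 25
|KL| = √((0)² + (11)²) = √121 = 11
|LJ| = √((-24)² + (-18)²) = √900 = 30
Perimeter = 25 + 11 + 30 = 66.

66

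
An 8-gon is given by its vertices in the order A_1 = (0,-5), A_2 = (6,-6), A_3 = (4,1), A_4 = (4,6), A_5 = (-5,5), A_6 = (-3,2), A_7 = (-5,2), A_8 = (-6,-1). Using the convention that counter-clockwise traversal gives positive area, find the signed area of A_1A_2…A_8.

Apply the shoelace formula: 2A = Σ (x_i·y_{i+1} − x_{i+1}·y_i), indices taken mod 8.
Σ = (30) + (30) + (20) + (50) + (5) + (4) + (17) + (30) = 186
Signed area = Σ/2 = 93 (positive ⇒ counter-clockwise traversal).

93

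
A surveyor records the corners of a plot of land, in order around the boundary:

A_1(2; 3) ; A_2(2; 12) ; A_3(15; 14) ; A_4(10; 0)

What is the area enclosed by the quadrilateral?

122

Apply Gauss's area formula: 2A = Σ (x_i·y_{i+1} − x_{i+1}·y_i), indices taken mod 4.
Σ = (18) + (-152) + (-140) + (30) = -244
Area = |Σ|/2 = 122.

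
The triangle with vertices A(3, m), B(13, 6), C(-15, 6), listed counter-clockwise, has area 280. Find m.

-14

The doubled signed area Σ (x_i y_{i+1} − x_{i+1} y_i) is linear in m.
With m=0 it equals 168; the coefficient of m is -28 (from the two edges through A).
So -28·m + 168 = 2·280 = 560 ⇒ m = -14.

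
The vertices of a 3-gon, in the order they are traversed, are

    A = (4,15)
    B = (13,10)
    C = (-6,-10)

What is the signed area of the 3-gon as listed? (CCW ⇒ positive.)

Cross-terms: -155, -70, -50  ⇒  Σ = -275
Signed area = Σ/2 = -137.5 (negative ⇒ clockwise traversal).

-137.5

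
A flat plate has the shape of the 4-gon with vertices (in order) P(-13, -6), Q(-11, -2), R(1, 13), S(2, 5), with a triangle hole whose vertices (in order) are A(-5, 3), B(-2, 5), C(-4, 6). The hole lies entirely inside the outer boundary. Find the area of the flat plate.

Outer boundary:
Apply Gauss's area formula: 2A = Σ (x_i·y_{i+1} − x_{i+1}·y_i), indices taken mod 4.
P→Q: (-13)(-2) − (-11)(-6) = -40
Q→R: (-11)(13) − (1)(-2) = -141
R→S: (1)(5) − (2)(13) = -21
S→P: (2)(-6) − (-13)(5) = 53
Σ = -149
Area = |Σ|/2 = 74.5.
Hole:
Apply the shoelace formula: 2A = Σ (x_i·y_{i+1} − x_{i+1}·y_i), indices taken mod 3.
A→B: (-5)(5) − (-2)(3) = -19
B→C: (-2)(6) − (-4)(5) = 8
C→A: (-4)(3) − (-5)(6) = 18
Σ = 7
Area = |Σ|/2 = 3.5.
Net area = 74.5 − 3.5 = 71.

71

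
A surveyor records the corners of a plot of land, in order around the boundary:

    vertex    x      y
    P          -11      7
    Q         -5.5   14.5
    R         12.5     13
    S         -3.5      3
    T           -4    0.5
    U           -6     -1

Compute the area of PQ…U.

Cross-terms: -121, -252.75, 83, 10.25, 7, -53  ⇒  Σ = -326.5
Area = |Σ|/2 = 163.25.

163.25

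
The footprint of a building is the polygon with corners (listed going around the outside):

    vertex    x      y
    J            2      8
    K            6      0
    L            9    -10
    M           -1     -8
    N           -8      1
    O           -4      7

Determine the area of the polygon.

Apply Gauss's area formula: 2A = Σ (x_i·y_{i+1} − x_{i+1}·y_i), indices taken mod 6.
Σ = (-48) + (-60) + (-82) + (-65) + (-52) + (-46) = -353
Area = |Σ|/2 = 176.5.

176.5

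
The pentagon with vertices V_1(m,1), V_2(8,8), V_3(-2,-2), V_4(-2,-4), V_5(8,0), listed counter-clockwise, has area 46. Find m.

7

Write out the shoelace sum; only the two edges meeting at V_1 involve m:
2·Area = [(8·1 − m·0) + (m·8 − 8·1)] + 36
       = 8·m + 36 = 92
⇒ m = 7.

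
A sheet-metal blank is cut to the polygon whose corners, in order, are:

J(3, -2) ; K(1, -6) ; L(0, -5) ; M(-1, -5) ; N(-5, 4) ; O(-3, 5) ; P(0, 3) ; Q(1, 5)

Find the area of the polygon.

Apply the shoelace formula: 2A = Σ (x_i·y_{i+1} − x_{i+1}·y_i), indices taken mod 8.
Σ = (-16) + (-5) + (-5) + (-29) + (-13) + (-9) + (-3) + (-17) = -97
Area = |Σ|/2 = 48.5.

48.5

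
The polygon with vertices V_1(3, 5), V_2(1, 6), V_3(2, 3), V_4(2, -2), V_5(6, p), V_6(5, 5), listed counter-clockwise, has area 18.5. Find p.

The doubled signed area Σ (x_i y_{i+1} − x_{i+1} y_i) is linear in p.
With p=0 it equals 46; the coefficient of p is -3 (from the two edges through V_5).
So -3·p + 46 = 2·18.5 = 37 ⇒ p = 3.

3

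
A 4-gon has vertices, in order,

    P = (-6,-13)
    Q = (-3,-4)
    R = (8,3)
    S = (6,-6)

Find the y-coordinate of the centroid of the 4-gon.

Apply the shoelace (surveyor's) formula. First the cross-terms c_i = x_i·y_{i+1} − x_{i+1}·y_i:
  -15, 23, -66, -114  ⇒  2A = -172, A = -86.
Then Σ (y_i + y_{i+1})·c_i = 2596, so ȳ = 2596 / (6·(-86)) = -649/129.

-649/129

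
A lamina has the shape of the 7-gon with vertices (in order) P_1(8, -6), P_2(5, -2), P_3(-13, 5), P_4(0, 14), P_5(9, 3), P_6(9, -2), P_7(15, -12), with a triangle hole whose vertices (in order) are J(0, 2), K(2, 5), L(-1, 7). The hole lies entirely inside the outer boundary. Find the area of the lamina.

199.5

Outer boundary:
Cross-terms: 14, -1, -182, -126, -45, -78, 6  ⇒  Σ = -412
Area = |Σ|/2 = 206.
Hole:
Apply the surveyor's formula: 2A = Σ (x_i·y_{i+1} − x_{i+1}·y_i), indices taken mod 3.
Σ = (-4) + (19) + (-2) = 13
Area = |Σ|/2 = 6.5.
Net area = 206 − 6.5 = 199.5.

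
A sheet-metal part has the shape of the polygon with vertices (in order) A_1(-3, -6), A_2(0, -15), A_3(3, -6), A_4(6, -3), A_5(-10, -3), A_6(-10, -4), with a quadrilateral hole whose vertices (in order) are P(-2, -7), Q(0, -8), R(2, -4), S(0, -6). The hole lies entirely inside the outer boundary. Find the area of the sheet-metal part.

59.5

Outer boundary:
Apply Gauss's area formula: 2A = Σ (x_i·y_{i+1} − x_{i+1}·y_i), indices taken mod 6.
A_1→A_2: (-3)(-15) − (0)(-6) = 45
A_2→A_3: (0)(-6) − (3)(-15) = 45
A_3→A_4: (3)(-3) − (6)(-6) = 27
A_4→A_5: (6)(-3) − (-10)(-3) = -48
A_5→A_6: (-10)(-4) − (-10)(-3) = 10
A_6→A_1: (-10)(-6) − (-3)(-4) = 48
Σ = 127
Area = |Σ|/2 = 63.5.
Hole:
Apply the shoelace (surveyor's) formula: 2A = Σ (x_i·y_{i+1} − x_{i+1}·y_i), indices taken mod 4.
P→Q: (-2)(-8) − (0)(-7) = 16
Q→R: (0)(-4) − (2)(-8) = 16
R→S: (2)(-6) − (0)(-4) = -12
S→P: (0)(-7) − (-2)(-6) = -12
Σ = 8
Area = |Σ|/2 = 4.
Net area = 63.5 − 4 = 59.5.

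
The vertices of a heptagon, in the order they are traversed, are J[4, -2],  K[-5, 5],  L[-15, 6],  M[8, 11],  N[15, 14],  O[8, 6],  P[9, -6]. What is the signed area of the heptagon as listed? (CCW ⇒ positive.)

-164.5

Apply the shoelace (surveyor's) formula: 2A = Σ (x_i·y_{i+1} − x_{i+1}·y_i), indices taken mod 7.
Cross-terms: 10, 45, -213, -53, -22, -102, 6  ⇒  Σ = -329
Signed area = Σ/2 = -164.5 (negative ⇒ clockwise traversal).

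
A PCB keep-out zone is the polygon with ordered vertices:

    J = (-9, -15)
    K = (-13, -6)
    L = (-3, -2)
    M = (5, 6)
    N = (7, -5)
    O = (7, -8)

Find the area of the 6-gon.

J→K: (-9)(-6) − (-13)(-15) = -141
K→L: (-13)(-2) − (-3)(-6) = 8
L→M: (-3)(6) − (5)(-2) = -8
M→N: (5)(-5) − (7)(6) = -67
N→O: (7)(-8) − (7)(-5) = -21
O→J: (7)(-15) − (-9)(-8) = -177
Σ = -406
Area = |Σ|/2 = 203.

203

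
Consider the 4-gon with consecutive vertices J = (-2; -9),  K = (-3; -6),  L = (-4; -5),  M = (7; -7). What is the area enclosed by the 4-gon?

19

Apply Gauss's area formula: 2A = Σ (x_i·y_{i+1} − x_{i+1}·y_i), indices taken mod 4.
Cross-terms: -15, -9, 63, -77  ⇒  Σ = -38
Area = |Σ|/2 = 19.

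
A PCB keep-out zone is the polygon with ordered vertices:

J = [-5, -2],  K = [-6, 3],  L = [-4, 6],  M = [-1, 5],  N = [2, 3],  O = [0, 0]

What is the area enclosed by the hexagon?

39

Apply the shoelace (surveyor's) formula: 2A = Σ (x_i·y_{i+1} − x_{i+1}·y_i), indices taken mod 6.
Σ = (-27) + (-24) + (-14) + (-13) + (0) + (0) = -78
Area = |Σ|/2 = 39.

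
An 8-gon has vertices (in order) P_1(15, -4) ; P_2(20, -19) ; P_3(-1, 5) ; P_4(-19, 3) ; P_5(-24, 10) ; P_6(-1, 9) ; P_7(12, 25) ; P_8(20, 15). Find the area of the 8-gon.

557

P_1→P_2: (15)(-19) − (20)(-4) = -205
P_2→P_3: (20)(5) − (-1)(-19) = 81
P_3→P_4: (-1)(3) − (-19)(5) = 92
P_4→P_5: (-19)(10) − (-24)(3) = -118
P_5→P_6: (-24)(9) − (-1)(10) = -206
P_6→P_7: (-1)(25) − (12)(9) = -133
P_7→P_8: (12)(15) − (20)(25) = -320
P_8→P_1: (20)(-4) − (15)(15) = -305
Σ = -1114
Area = |Σ|/2 = 557.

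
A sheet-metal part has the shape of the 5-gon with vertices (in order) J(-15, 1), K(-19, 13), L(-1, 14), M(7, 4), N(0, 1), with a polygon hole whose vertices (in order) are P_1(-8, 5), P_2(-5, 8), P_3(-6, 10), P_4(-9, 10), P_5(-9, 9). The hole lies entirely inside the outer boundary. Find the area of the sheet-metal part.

242

Outer boundary:
Σ = (-176) + (-253) + (-102) + (7) + (15) = -509
Area = |Σ|/2 = 254.5.
Hole:
Cross-terms: -39, -2, 30, 9, 27  ⇒  Σ = 25
Area = |Σ|/2 = 12.5.
Net area = 254.5 − 12.5 = 242.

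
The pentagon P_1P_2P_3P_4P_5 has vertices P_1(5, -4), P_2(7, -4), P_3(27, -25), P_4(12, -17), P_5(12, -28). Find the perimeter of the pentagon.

84

|P_1P_2| = √((2)² + (0)²) = √4 = 2
|P_2P_3| = √((20)² + (-21)²) = √841 = 29
|P_3P_4| = √((-15)² + (8)²) = √289 = 17
|P_4P_5| = √((0)² + (-11)²) = √121 = 11
|P_5P_1| = √((-7)² + (24)²) = √625 = 25
Perimeter = 2 + 29 + 17 + 11 + 25 = 84.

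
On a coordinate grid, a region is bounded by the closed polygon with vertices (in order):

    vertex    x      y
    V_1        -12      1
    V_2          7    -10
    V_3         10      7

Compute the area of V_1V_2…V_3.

Apply Gauss's area formula: 2A = Σ (x_i·y_{i+1} − x_{i+1}·y_i), indices taken mod 3.
Cross-terms: 113, 149, 94  ⇒  Σ = 356
Area = |Σ|/2 = 178.

178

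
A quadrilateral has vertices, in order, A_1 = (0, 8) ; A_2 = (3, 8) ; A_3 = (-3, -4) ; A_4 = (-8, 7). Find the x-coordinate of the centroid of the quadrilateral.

Apply the shoelace formula. First the cross-terms c_i = x_i·y_{i+1} − x_{i+1}·y_i:
  -24, 12, -53, -64  ⇒  2A = -129, A = -64.5.
Then Σ (x_i + x_{i+1})·c_i = 1023, so x̄ = 1023 / (6·(-64.5)) = -341/129.

-341/129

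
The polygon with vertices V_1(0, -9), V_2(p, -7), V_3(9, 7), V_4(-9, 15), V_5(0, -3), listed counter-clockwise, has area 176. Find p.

Write out the shoelace sum; only the two edges meeting at V_2 involve p:
2·Area = [(0·(-7) − p·(-9)) + (p·7 − 9·(-7))] + 225
       = 16·p + 288 = 352
⇒ p = 4.

4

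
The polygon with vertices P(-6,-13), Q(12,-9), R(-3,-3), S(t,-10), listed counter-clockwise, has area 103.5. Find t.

-9

Write out the shoelace sum; only the two edges meeting at S involve t:
2·Area = [((-3)·(-10) − t·(-3)) + (t·(-13) − (-6)·(-10))] + 147
       = -10·t + 117 = 207
⇒ t = -9.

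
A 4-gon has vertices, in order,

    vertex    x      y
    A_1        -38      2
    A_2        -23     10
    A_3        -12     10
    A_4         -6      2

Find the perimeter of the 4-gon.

70

|A_1A_2| = √((15)² + (8)²) = √289 = 17
|A_2A_3| = √((11)² + (0)²) = √121 = 11
|A_3A_4| = √((6)² + (-8)²) = √100 = 10
|A_4A_1| = √((-32)² + (0)²) = √1024 = 32
Perimeter = 17 + 11 + 10 + 32 = 70.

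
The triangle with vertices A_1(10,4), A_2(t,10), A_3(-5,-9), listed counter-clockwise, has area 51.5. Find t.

9

The doubled signed area Σ (x_i y_{i+1} − x_{i+1} y_i) is linear in t.
With t=0 it equals 220; the coefficient of t is -13 (from the two edges through A_2).
So -13·t + 220 = 2·51.5 = 103 ⇒ t = 9.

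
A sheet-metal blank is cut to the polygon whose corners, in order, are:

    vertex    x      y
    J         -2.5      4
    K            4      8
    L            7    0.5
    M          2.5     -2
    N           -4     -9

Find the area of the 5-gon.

87.125

Apply the shoelace formula: 2A = Σ (x_i·y_{i+1} − x_{i+1}·y_i), indices taken mod 5.
Σ = (-36) + (-54) + (-15.25) + (-30.5) + (-38.5) = -174.25
Area = |Σ|/2 = 87.125.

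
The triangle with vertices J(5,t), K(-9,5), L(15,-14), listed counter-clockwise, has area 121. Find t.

4

The doubled signed area Σ (x_i y_{i+1} − x_{i+1} y_i) is linear in t.
With t=0 it equals 146; the coefficient of t is 24 (from the two edges through J).
So 24·t + 146 = 2·121 = 242 ⇒ t = 4.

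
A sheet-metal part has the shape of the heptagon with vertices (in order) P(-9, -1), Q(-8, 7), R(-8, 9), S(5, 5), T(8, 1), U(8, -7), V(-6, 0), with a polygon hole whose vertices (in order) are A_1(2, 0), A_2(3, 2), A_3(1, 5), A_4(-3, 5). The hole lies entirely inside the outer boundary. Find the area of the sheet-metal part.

140

Outer boundary:
Apply Gauss's area formula: 2A = Σ (x_i·y_{i+1} − x_{i+1}·y_i), indices taken mod 7.
P→Q: (-9)(7) − (-8)(-1) = -71
Q→R: (-8)(9) − (-8)(7) = -16
R→S: (-8)(5) − (5)(9) = -85
S→T: (5)(1) − (8)(5) = -35
T→U: (8)(-7) − (8)(1) = -64
U→V: (8)(0) − (-6)(-7) = -42
V→P: (-6)(-1) − (-9)(0) = 6
Σ = -307
Area = |Σ|/2 = 153.5.
Hole:
Σ = (4) + (13) + (20) + (-10) = 27
Area = |Σ|/2 = 13.5.
Net area = 153.5 − 13.5 = 140.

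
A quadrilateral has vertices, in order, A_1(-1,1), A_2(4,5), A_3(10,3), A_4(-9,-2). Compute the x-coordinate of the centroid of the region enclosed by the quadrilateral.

Apply the shoelace formula. First the cross-terms c_i = x_i·y_{i+1} − x_{i+1}·y_i:
  -9, -38, 7, -11  ⇒  2A = -51, A = -25.5.
Then Σ (x_i + x_{i+1})·c_i = -442, so x̄ = -442 / (6·(-25.5)) = 26/9.

26/9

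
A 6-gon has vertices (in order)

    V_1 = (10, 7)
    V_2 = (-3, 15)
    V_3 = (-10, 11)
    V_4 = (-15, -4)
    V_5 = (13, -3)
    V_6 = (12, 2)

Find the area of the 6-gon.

Σ = (171) + (117) + (205) + (97) + (62) + (64) = 716
Area = |Σ|/2 = 358.

358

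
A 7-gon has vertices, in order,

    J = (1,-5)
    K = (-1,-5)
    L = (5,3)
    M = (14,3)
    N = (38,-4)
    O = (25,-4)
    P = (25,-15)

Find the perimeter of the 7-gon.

|JK| = √((-2)² + (0)²) = √4 = 2
|KL| = √((6)² + (8)²) = √100 = 10
|LM| = √((9)² + (0)²) = √81 = 9
|MN| = √((24)² + (-7)²) = √625 = 25
|NO| = √((-13)² + (0)²) = √169 = 13
|OP| = √((0)² + (-11)²) = √121 = 11
|PJ| = √((-24)² + (10)²) = √676 = 26
Perimeter = 2 + 10 + 9 + 25 + 13 + 11 + 26 = 96.

96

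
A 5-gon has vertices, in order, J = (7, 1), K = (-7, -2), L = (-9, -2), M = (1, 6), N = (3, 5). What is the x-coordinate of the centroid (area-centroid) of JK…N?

-1/3

Apply the surveyor's formula. First the cross-terms c_i = x_i·y_{i+1} − x_{i+1}·y_i:
  -7, -4, -52, -13, -32  ⇒  2A = -108, A = -54.
Then Σ (x_i + x_{i+1})·c_i = 108, so x̄ = 108 / (6·(-54)) = -1/3.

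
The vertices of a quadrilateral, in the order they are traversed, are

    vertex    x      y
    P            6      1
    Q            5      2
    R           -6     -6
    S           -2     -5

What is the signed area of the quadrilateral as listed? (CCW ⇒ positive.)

17.5

Apply the surveyor's formula: 2A = Σ (x_i·y_{i+1} − x_{i+1}·y_i), indices taken mod 4.
Σ = (7) + (-18) + (18) + (28) = 35
Signed area = Σ/2 = 17.5 (positive ⇒ counter-clockwise traversal).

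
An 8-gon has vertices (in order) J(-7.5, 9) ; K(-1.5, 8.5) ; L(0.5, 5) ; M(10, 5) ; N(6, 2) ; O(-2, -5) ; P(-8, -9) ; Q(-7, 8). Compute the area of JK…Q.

Apply the shoelace formula: 2A = Σ (x_i·y_{i+1} − x_{i+1}·y_i), indices taken mod 8.
Σ = (-50.25) + (-11.75) + (-47.5) + (-10) + (-26) + (-22) + (-127) + (-3) = -297.5
Area = |Σ|/2 = 148.75.

148.75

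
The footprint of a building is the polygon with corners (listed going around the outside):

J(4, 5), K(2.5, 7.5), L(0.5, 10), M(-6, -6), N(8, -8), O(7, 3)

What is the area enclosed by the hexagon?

147.375

Σ = (17.5) + (21.25) + (57) + (96) + (80) + (23) = 294.75
Area = |Σ|/2 = 147.375.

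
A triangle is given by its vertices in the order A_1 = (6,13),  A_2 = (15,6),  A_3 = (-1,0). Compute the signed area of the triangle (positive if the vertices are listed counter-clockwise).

Apply Gauss's area formula: 2A = Σ (x_i·y_{i+1} − x_{i+1}·y_i), indices taken mod 3.
A_1→A_2: (6)(6) − (15)(13) = -159
A_2→A_3: (15)(0) − (-1)(6) = 6
A_3→A_1: (-1)(13) − (6)(0) = -13
Σ = -166
Signed area = Σ/2 = -83 (negative ⇒ clockwise traversal).

-83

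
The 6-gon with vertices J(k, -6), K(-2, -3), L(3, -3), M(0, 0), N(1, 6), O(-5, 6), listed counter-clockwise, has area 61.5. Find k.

Write out the shoelace sum; only the two edges meeting at J involve k:
2·Area = [((-5)·(-6) − k·6) + (k·(-3) − (-2)·(-6))] + 51
       = -9·k + 69 = 123
⇒ k = -6.

-6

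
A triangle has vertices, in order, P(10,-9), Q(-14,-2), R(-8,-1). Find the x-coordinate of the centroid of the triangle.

-4

Apply Gauss's area formula. First the cross-terms c_i = x_i·y_{i+1} − x_{i+1}·y_i:
  -146, -2, 82  ⇒  2A = -66, A = -33.
Then Σ (x_i + x_{i+1})·c_i = 792, so x̄ = 792 / (6·(-33)) = -4.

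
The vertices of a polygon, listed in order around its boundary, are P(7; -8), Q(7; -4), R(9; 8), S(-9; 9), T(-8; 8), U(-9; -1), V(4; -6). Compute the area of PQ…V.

Apply the shoelace (surveyor's) formula: 2A = Σ (x_i·y_{i+1} − x_{i+1}·y_i), indices taken mod 7.
P→Q: (7)(-4) − (7)(-8) = 28
Q→R: (7)(8) − (9)(-4) = 92
R→S: (9)(9) − (-9)(8) = 153
S→T: (-9)(8) − (-8)(9) = 0
T→U: (-8)(-1) − (-9)(8) = 80
U→V: (-9)(-6) − (4)(-1) = 58
V→P: (4)(-8) − (7)(-6) = 10
Σ = 421
Area = |Σ|/2 = 210.5.

210.5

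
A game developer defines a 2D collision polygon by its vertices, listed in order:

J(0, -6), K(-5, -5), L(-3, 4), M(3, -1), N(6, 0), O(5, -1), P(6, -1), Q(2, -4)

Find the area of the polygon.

Σ = (-30) + (-35) + (-9) + (6) + (-6) + (1) + (-22) + (-12) = -107
Area = |Σ|/2 = 53.5.

53.5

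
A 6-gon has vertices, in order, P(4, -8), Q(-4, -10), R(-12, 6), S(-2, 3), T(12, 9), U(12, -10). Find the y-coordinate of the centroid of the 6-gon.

-22/17

Apply Gauss's area formula. First the cross-terms c_i = x_i·y_{i+1} − x_{i+1}·y_i:
  -72, -144, -24, -54, -228, -56  ⇒  2A = -578, A = -289.
Then Σ (y_i + y_{i+1})·c_i = 2244, so ȳ = 2244 / (6·(-289)) = -22/17.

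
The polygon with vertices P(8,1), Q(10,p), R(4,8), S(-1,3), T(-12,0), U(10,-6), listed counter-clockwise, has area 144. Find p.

8

Write out the shoelace sum; only the two edges meeting at Q involve p:
2·Area = [(8·p − 10·1) + (10·8 − 4·p)] + 186
       = 4·p + 256 = 288
⇒ p = 8.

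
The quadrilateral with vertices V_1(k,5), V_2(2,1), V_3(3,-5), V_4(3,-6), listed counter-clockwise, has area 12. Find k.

5

Write out the shoelace sum; only the two edges meeting at V_1 involve k:
2·Area = [(3·5 − k·(-6)) + (k·1 − 2·5)] + -16
       = 7·k + -11 = 24
⇒ k = 5.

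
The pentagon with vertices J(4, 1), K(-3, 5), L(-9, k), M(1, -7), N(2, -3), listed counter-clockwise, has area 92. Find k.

The doubled signed area Σ (x_i y_{i+1} − x_{i+1} y_i) is linear in k.
With k=0 it equals 156; the coefficient of k is -4 (from the two edges through L).
So -4·k + 156 = 2·92 = 184 ⇒ k = -7.

-7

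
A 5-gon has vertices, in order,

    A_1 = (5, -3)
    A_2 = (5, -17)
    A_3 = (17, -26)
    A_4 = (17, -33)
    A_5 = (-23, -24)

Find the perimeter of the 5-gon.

112

|A_1A_2| = √((0)² + (-14)²) = √196 = 14
|A_2A_3| = √((12)² + (-9)²) = √225 = 15
|A_3A_4| = √((0)² + (-7)²) = √49 = 7
|A_4A_5| = √((-40)² + (9)²) = √1681 = 41
|A_5A_1| = √((28)² + (21)²) = √1225 = 35
Perimeter = 14 + 15 + 7 + 41 + 35 = 112.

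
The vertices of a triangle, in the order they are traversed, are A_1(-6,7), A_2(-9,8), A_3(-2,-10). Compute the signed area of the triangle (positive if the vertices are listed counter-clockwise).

Σ = (15) + (106) + (-74) = 47
Signed area = Σ/2 = 23.5 (positive ⇒ counter-clockwise traversal).

23.5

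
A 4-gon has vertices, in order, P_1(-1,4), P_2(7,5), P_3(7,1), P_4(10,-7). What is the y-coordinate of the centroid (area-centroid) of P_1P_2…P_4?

70/87

Apply Gauss's area formula. First the cross-terms c_i = x_i·y_{i+1} − x_{i+1}·y_i:
  -33, -28, -59, 33  ⇒  2A = -87, A = -43.5.
Then Σ (y_i + y_{i+1})·c_i = -210, so ȳ = -210 / (6·(-43.5)) = 70/87.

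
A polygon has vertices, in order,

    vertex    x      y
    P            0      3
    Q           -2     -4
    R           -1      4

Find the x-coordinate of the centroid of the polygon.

-1

Apply Gauss's area formula. First the cross-terms c_i = x_i·y_{i+1} − x_{i+1}·y_i:
  6, -12, -3  ⇒  2A = -9, A = -4.5.
Then Σ (x_i + x_{i+1})·c_i = 27, so x̄ = 27 / (6·(-4.5)) = -1.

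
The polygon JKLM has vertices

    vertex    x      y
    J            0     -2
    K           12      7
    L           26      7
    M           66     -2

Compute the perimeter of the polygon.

|JK| = √((12)² + (9)²) = √225 = 15
|KL| = √((14)² + (0)²) = √196 = 14
|LM| = √((40)² + (-9)²) = √1681 = 41
|MJ| = √((-66)² + (0)²) = √4356 = 66
Perimeter = 15 + 14 + 41 + 66 = 136.

136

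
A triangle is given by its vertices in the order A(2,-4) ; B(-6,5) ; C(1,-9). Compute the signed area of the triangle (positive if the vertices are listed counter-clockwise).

24.5

A→B: (2)(5) − (-6)(-4) = -14
B→C: (-6)(-9) − (1)(5) = 49
C→A: (1)(-4) − (2)(-9) = 14
Σ = 49
Signed area = Σ/2 = 24.5 (positive ⇒ counter-clockwise traversal).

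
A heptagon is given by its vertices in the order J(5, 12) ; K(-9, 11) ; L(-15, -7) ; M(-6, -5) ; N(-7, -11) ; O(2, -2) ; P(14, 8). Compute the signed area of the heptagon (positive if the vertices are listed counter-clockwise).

Apply the surveyor's formula: 2A = Σ (x_i·y_{i+1} − x_{i+1}·y_i), indices taken mod 7.
Σ = (163) + (228) + (33) + (31) + (36) + (44) + (128) = 663
Signed area = Σ/2 = 331.5 (positive ⇒ counter-clockwise traversal).

331.5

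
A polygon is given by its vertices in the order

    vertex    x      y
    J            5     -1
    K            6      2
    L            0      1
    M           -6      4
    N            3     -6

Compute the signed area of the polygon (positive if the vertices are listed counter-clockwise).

Apply the shoelace (surveyor's) formula: 2A = Σ (x_i·y_{i+1} − x_{i+1}·y_i), indices taken mod 5.
Cross-terms: 16, 6, 6, 24, 27  ⇒  Σ = 79
Signed area = Σ/2 = 39.5 (positive ⇒ counter-clockwise traversal).

39.5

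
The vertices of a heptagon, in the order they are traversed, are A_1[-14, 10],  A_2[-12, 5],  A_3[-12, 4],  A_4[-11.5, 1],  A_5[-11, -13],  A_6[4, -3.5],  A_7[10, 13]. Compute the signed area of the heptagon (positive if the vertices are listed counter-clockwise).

358

Apply the shoelace (surveyor's) formula: 2A = Σ (x_i·y_{i+1} − x_{i+1}·y_i), indices taken mod 7.
A_1→A_2: (-14)(5) − (-12)(10) = 50
A_2→A_3: (-12)(4) − (-12)(5) = 12
A_3→A_4: (-12)(1) − (-11.5)(4) = 34
A_4→A_5: (-11.5)(-13) − (-11)(1) = 160.5
A_5→A_6: (-11)(-3.5) − (4)(-13) = 90.5
A_6→A_7: (4)(13) − (10)(-3.5) = 87
A_7→A_1: (10)(10) − (-14)(13) = 282
Σ = 716
Signed area = Σ/2 = 358 (positive ⇒ counter-clockwise traversal).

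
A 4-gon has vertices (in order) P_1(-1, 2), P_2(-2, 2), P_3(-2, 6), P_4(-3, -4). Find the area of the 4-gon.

Apply the surveyor's formula: 2A = Σ (x_i·y_{i+1} − x_{i+1}·y_i), indices taken mod 4.
P_1→P_2: (-1)(2) − (-2)(2) = 2
P_2→P_3: (-2)(6) − (-2)(2) = -8
P_3→P_4: (-2)(-4) − (-3)(6) = 26
P_4→P_1: (-3)(2) − (-1)(-4) = -10
Σ = 10
Area = |Σ|/2 = 5.

5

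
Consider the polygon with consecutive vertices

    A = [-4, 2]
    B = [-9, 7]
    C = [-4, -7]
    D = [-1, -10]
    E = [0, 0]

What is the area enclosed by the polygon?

Apply the shoelace (surveyor's) formula: 2A = Σ (x_i·y_{i+1} − x_{i+1}·y_i), indices taken mod 5.
Cross-terms: -10, 91, 33, 0, 0  ⇒  Σ = 114
Area = |Σ|/2 = 57.

57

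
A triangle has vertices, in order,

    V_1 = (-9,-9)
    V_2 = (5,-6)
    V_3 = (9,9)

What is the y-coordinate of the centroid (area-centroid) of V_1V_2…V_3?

-2

Apply Gauss's area formula. First the cross-terms c_i = x_i·y_{i+1} − x_{i+1}·y_i:
  99, 99, 0  ⇒  2A = 198, A = 99.
Then Σ (y_i + y_{i+1})·c_i = -1188, so ȳ = -1188 / (6·99) = -2.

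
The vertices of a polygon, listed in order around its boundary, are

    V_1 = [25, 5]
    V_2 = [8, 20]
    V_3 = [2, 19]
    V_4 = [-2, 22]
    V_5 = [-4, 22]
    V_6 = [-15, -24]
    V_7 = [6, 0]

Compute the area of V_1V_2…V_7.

649

Σ = (460) + (112) + (82) + (44) + (426) + (144) + (30) = 1298
Area = |Σ|/2 = 649.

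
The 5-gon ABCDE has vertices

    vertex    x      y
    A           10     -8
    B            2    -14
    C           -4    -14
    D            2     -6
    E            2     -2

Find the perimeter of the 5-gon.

|AB| = √((-8)² + (-6)²) = √100 = 10
|BC| = √((-6)² + (0)²) = √36 = 6
|CD| = √((6)² + (8)²) = √100 = 10
|DE| = √((0)² + (4)²) = √16 = 4
|EA| = √((8)² + (-6)²) = √100 = 10
Perimeter = 10 + 6 + 10 + 4 + 10 = 40.

40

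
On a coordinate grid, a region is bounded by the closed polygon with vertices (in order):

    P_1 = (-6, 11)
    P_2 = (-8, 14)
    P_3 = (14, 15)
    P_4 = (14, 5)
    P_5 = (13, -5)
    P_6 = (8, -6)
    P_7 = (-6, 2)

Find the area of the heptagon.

349.5

Apply Gauss's area formula: 2A = Σ (x_i·y_{i+1} − x_{i+1}·y_i), indices taken mod 7.
P_1→P_2: (-6)(14) − (-8)(11) = 4
P_2→P_3: (-8)(15) − (14)(14) = -316
P_3→P_4: (14)(5) − (14)(15) = -140
P_4→P_5: (14)(-5) − (13)(5) = -135
P_5→P_6: (13)(-6) − (8)(-5) = -38
P_6→P_7: (8)(2) − (-6)(-6) = -20
P_7→P_1: (-6)(11) − (-6)(2) = -54
Σ = -699
Area = |Σ|/2 = 349.5.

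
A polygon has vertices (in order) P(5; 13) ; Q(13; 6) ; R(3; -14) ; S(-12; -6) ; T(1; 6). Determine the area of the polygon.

Apply the shoelace (surveyor's) formula: 2A = Σ (x_i·y_{i+1} − x_{i+1}·y_i), indices taken mod 5.
Σ = (-139) + (-200) + (-186) + (-66) + (-17) = -608
Area = |Σ|/2 = 304.

304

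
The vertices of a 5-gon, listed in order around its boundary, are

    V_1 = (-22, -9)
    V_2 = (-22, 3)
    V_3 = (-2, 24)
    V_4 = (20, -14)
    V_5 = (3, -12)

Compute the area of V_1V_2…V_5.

V_1→V_2: (-22)(3) − (-22)(-9) = -264
V_2→V_3: (-22)(24) − (-2)(3) = -522
V_3→V_4: (-2)(-14) − (20)(24) = -452
V_4→V_5: (20)(-12) − (3)(-14) = -198
V_5→V_1: (3)(-9) − (-22)(-12) = -291
Σ = -1727
Area = |Σ|/2 = 863.5.

863.5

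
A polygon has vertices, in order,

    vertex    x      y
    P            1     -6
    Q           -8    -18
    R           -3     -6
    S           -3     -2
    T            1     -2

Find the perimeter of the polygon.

40

|PQ| = √((-9)² + (-12)²) = √225 = 15
|QR| = √((5)² + (12)²) = √169 = 13
|RS| = √((0)² + (4)²) = √16 = 4
|ST| = √((4)² + (0)²) = √16 = 4
|TP| = √((0)² + (-4)²) = √16 = 4
Perimeter = 15 + 13 + 4 + 4 + 4 = 40.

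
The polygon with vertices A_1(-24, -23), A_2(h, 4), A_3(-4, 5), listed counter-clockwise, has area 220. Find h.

Write out the shoelace sum; only the two edges meeting at A_2 involve h:
2·Area = [((-24)·4 − h·(-23)) + (h·5 − (-4)·4)] + 212
       = 28·h + 132 = 440
⇒ h = 11.

11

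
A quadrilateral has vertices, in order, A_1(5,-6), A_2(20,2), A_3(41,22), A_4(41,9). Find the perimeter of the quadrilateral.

|A_1A_2| = √((15)² + (8)²) = √289 = 17
|A_2A_3| = √((21)² + (20)²) = √841 = 29
|A_3A_4| = √((0)² + (-13)²) = √169 = 13
|A_4A_1| = √((-36)² + (-15)²) = √1521 = 39
Perimeter = 17 + 29 + 13 + 39 = 98.

98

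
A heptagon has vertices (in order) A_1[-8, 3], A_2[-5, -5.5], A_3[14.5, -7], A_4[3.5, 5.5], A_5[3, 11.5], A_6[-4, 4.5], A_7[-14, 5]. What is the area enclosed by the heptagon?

Apply Gauss's area formula: 2A = Σ (x_i·y_{i+1} − x_{i+1}·y_i), indices taken mod 7.
A_1→A_2: (-8)(-5.5) − (-5)(3) = 59
A_2→A_3: (-5)(-7) − (14.5)(-5.5) = 114.75
A_3→A_4: (14.5)(5.5) − (3.5)(-7) = 104.25
A_4→A_5: (3.5)(11.5) − (3)(5.5) = 23.75
A_5→A_6: (3)(4.5) − (-4)(11.5) = 59.5
A_6→A_7: (-4)(5) − (-14)(4.5) = 43
A_7→A_1: (-14)(3) − (-8)(5) = -2
Σ = 402.25
Area = |Σ|/2 = 201.125.

201.125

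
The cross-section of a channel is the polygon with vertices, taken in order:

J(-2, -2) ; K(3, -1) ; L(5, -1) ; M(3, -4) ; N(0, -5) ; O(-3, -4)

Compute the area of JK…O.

Cross-terms: 8, 2, -17, -15, -15, -2  ⇒  Σ = -39
Area = |Σ|/2 = 19.5.

19.5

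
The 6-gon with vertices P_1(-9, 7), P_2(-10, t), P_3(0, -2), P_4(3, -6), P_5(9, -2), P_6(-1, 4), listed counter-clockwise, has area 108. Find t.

-1

The doubled signed area Σ (x_i y_{i+1} − x_{i+1} y_i) is linear in t.
With t=0 it equals 207; the coefficient of t is -9 (from the two edges through P_2).
So -9·t + 207 = 2·108 = 216 ⇒ t = -1.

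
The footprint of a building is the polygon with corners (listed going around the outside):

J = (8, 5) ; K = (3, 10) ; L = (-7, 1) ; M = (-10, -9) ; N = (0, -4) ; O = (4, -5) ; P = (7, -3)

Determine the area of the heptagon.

174.5

Apply the surveyor's formula: 2A = Σ (x_i·y_{i+1} − x_{i+1}·y_i), indices taken mod 7.
Σ = (65) + (73) + (73) + (40) + (16) + (23) + (59) = 349
Area = |Σ|/2 = 174.5.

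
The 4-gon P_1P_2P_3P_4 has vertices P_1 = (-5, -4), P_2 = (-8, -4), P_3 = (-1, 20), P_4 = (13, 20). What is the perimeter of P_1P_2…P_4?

|P_1P_2| = √((-3)² + (0)²) = √9 = 3
|P_2P_3| = √((7)² + (24)²) = √625 = 25
|P_3P_4| = √((14)² + (0)²) = √196 = 14
|P_4P_1| = √((-18)² + (-24)²) = √900 = 30
Perimeter = 3 + 25 + 14 + 30 = 72.

72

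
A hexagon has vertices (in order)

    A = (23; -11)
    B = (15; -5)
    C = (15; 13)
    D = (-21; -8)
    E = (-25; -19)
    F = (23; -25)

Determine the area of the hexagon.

1028

Apply Gauss's area formula: 2A = Σ (x_i·y_{i+1} − x_{i+1}·y_i), indices taken mod 6.
Cross-terms: 50, 270, 153, 199, 1062, 322  ⇒  Σ = 2056
Area = |Σ|/2 = 1028.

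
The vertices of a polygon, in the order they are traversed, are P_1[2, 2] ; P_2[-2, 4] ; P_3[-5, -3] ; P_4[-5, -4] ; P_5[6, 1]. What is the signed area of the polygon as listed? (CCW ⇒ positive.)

36

Apply the surveyor's formula: 2A = Σ (x_i·y_{i+1} − x_{i+1}·y_i), indices taken mod 5.
Σ = (12) + (26) + (5) + (19) + (10) = 72
Signed area = Σ/2 = 36 (positive ⇒ counter-clockwise traversal).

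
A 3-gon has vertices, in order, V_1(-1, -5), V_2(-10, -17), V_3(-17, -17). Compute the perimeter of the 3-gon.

42

|V_1V_2| = √((-9)² + (-12)²) = √225 = 15
|V_2V_3| = √((-7)² + (0)²) = √49 = 7
|V_3V_1| = √((16)² + (12)²) = √400 = 20
Perimeter = 15 + 7 + 20 = 42.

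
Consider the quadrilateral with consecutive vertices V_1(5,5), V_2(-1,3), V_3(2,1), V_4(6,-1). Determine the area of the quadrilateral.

20

Apply the shoelace formula: 2A = Σ (x_i·y_{i+1} − x_{i+1}·y_i), indices taken mod 4.
Cross-terms: 20, -7, -8, 35  ⇒  Σ = 40
Area = |Σ|/2 = 20.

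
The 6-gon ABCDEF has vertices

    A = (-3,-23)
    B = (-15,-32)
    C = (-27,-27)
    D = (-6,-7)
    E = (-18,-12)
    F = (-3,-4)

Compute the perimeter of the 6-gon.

106

|AB| = √((-12)² + (-9)²) = √225 = 15
|BC| = √((-12)² + (5)²) = √169 = 13
|CD| = √((21)² + (20)²) = √841 = 29
|DE| = √((-12)² + (-5)²) = √169 = 13
|EF| = √((15)² + (8)²) = √289 = 17
|FA| = √((0)² + (-19)²) = √361 = 19
Perimeter = 15 + 13 + 29 + 13 + 17 + 19 = 106.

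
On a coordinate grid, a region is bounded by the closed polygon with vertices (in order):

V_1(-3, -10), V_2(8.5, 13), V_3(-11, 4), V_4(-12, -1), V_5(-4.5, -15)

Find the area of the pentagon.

V_1→V_2: (-3)(13) − (8.5)(-10) = 46
V_2→V_3: (8.5)(4) − (-11)(13) = 177
V_3→V_4: (-11)(-1) − (-12)(4) = 59
V_4→V_5: (-12)(-15) − (-4.5)(-1) = 175.5
V_5→V_1: (-4.5)(-10) − (-3)(-15) = 0
Σ = 457.5
Area = |Σ|/2 = 228.75.

228.75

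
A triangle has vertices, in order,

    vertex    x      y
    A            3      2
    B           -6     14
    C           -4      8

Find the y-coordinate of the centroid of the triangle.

Apply Gauss's area formula. First the cross-terms c_i = x_i·y_{i+1} − x_{i+1}·y_i:
  54, 8, -32  ⇒  2A = 30, A = 15.
Then Σ (y_i + y_{i+1})·c_i = 720, so ȳ = 720 / (6·15) = 8.

8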